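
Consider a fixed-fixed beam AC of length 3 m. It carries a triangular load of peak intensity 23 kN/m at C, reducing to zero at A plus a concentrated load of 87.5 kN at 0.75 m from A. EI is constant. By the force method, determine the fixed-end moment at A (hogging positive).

Release both end moments; the primary structure is a simply-supported span AC with redundants M_A and M_C.
End rotations of the released simple span under the applied load (×1/EI):
  at A: triangular load, peak 23: 7w₀L³/(360EI) = 12.07/EI
  at C: triangular load, peak 23: w₀L³/(45EI) = 13.8/EI
  at A: point load 87.5 at a = 0.75: Pab(L + b)/(6LEI) = 43.07/EI
  at C: point load 87.5 at a = 0.75: Pab(L + a)/(6LEI) = 30.76/EI
  θ_A0 = 55.14/EI,  θ_C0 = 44.56/EI
Flexibility coefficients: a unit moment at one end gives L/(3EI) there and L/(6EI) at the far end, so f₁₁ = f₂₂ = 1/EI and f₁₂ = f₂₁ = 0.5/EI.
Compatibility — zero rotation at each built-in end:
  1 M_A + 0.5 M_C = 55.14
  0.5 M_A + 1 M_C = 44.56
Solving the pair gives M_A = 43.81 kN·m and M_C = 22.65 kN·m (hogging).

M_A = 43.81 kN·m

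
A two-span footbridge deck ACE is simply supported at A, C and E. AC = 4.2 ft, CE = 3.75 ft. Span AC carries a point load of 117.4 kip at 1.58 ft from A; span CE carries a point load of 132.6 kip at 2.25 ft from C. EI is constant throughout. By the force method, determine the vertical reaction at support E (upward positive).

R_E = 57.84 kip

Insert a hinge at C; M_C is the redundant, and each span becomes simply supported.
Discontinuity in slope at C on the released structure — sum the simple-span end rotations:
  span AC: point load 117.4 at a = 1.58: Pab(L + a)/(6LEI) = 111.5/EI
  span CE: point load 132.6 at a = 2.25: Pab(L + b)/(6LEI) = 104.4/EI
  relative rotation θ_0 = (111.5 + 104.4)/EI = 215.9/EI
A unit hogging moment at C produces rotation L₁/(3EI) + L₂/(3EI) = 2.65/EI.
Compatibility: M_C·(L₁+L₂)/(3EI) = θ_0, giving M_C = 81.47 kip·ft (hogging).
Span CE, ΣM about E: R_C^{CE}·3.75 = 198.9 + 81.47, so R_C^{CE} = 74.76 kip and R_E = 132.6 − 74.76 = 57.84 kip.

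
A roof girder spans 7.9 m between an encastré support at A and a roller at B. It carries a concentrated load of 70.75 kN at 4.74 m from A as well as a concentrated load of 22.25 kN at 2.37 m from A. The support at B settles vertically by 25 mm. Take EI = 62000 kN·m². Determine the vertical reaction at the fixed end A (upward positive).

R_A = 69.16 kN

Release the roller at B. Primary structure: cantilever fixed at A.
Primary-structure tip deflection at B by superposition:
  point load 70.75 at a = 4.74: Pa²(3L − a)/(6EI) = 5023/EI
  point load 22.25 at a = 2.37: Pa²(3L − a)/(6EI) = 444.3/EI
  δ_0 = 5467/EI
Flexibility coefficient — unit upward force at B: δ_{BB} = L³/(3EI) = 164.3/EI.
With EI = 62000 kN·m²: δ_0 = 0.088183 m and δ_{BB} = 0.002651 m/kN.
Compatibility — the beam at B must follow the support down by 0.025 m: δ_0 − R_B·δ_{BB} = 0.025, so R_B = (0.088183 − 0.025)/0.002651 = 23.84 kN.
Vertical equilibrium: R_A = ΣP − R_B = 93 − 23.84 = 69.16 kN.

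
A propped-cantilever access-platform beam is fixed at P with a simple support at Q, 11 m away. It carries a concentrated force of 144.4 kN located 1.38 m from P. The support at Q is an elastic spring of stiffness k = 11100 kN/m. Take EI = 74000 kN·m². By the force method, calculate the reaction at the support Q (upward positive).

R_Q = 3.218 kN

Remove the prop at Q; the released (primary) structure is a cantilever built in at P.
Deflection at Q on the released cantilever, summing each load's contribution:
  point load 144.4 at a = 1.38: Pa²(3L − a)/(6EI) = 1449/EI
Tip deflection under a unit load at Q: L³/(3EI) = 443.7/EI.
With EI = 74000 kN·m²: δ_0 = 0.019584 m and δ_{QQ} = 0.005995 m/kN.
Compatibility — the spring shortens by R_Q/k under the reaction it provides: δ_0 − R_Q·δ_{QQ} = R_Q/k. With 1/k = 0.00009 m/kN, R_Q = δ_0 / (δ_{QQ} + 1/k) = 0.019584 / (0.005995 + 0.00009) = 3.218 kN.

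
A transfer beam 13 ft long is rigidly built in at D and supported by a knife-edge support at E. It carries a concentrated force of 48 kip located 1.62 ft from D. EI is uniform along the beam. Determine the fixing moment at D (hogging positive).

Take the reaction at E as the redundant and release it; the primary structure is a cantilever fixed at D.
Deflection at E on the released cantilever, summing each load's contribution:
  point load 48 at a = 1.62: Pa²(3L − a)/(6EI) = 784.8/EI
Tip deflection under a unit load at E: L³/(3EI) = 732.3/EI.
Compatibility at E: δ_0 − R_E·δ_{EE} = 0, so R_E = 784.8/732.3 = 1.072 kip.
Moment equilibrium about D: M_D = Σ(load moments about D) − R_E·L = 77.76 − 1.072×13 = 63.83 kip·ft.

M_D = 63.83 kip·ft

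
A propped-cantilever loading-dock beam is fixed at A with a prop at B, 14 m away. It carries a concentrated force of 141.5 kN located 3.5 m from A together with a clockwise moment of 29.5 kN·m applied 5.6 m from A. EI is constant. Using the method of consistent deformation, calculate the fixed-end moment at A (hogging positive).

M_A = 326.2 kN·m

Remove the prop at B; the released (primary) structure is a cantilever built in at A.
Deflection at B on the released cantilever, summing each load's contribution:
  point load 141.5 at a = 3.5: Pa²(3L − a)/(6EI) = 11122/EI
  clockwise couple 29.5 at a = 5.6: M₀a(2L − a)/(2EI) = 1850/EI
  δ_0 = 12973/EI
Flexibility coefficient — unit upward force at B: δ_{BB} = L³/(3EI) = 914.7/EI.
The prop prevents deflection at B: R_B = δ_0/δ_{BB} = 12973/914.7 = 14.18 kN.
Moment equilibrium about A: M_A = Σ(load moments about A) − R_B·L = 524.8 − 14.18×14 = 326.2 kN·m.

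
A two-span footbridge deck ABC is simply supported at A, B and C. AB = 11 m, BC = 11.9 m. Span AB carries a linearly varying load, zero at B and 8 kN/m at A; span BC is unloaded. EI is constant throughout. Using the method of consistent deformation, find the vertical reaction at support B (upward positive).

R_B = 19.41 kN

Take M_B as the redundant. Released structure: two simple spans AB and BC with a hinge at B.
End slopes at the hinge B, treating each span as simply supported:
  span AB: triangular load, peak 8: 7w₀L³/(360EI) = 207/EI
  relative rotation θ_0 = (207 + 0)/EI = 207/EI
A unit hogging moment at B produces rotation L₁/(3EI) + L₂/(3EI) = 7.633/EI.
Compatibility: M_B·(L₁+L₂)/(3EI) = θ_0, giving M_B = 27.12 kN·m (hogging).
Span AB, ΣM about A with M_B applied at B: R_B^{AB}·11 = 161.3 + 27.12, so R_B^{AB} = 17.13 kN and R_A = 44 − 17.13 = 26.87 kN.
Span BC, ΣM about C: R_B^{BC}·11.9 = 0 + 27.12, so R_B^{BC} = 2.279 kN and R_C = 0 − 2.279 = -2.279 kN.
R_B = 17.13 + 2.279 = 19.41 kN.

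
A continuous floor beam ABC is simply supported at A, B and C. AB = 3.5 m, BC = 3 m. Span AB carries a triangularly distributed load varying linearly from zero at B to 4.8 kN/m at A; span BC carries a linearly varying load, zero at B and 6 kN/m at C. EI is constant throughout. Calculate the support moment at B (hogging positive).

M_B = 3.301 kN·m

Release continuity at B by inserting a hinge; the redundant is the internal moment M_B. The primary structure is two simply-supported spans AB and BC.
End slopes at the hinge B, treating each span as simply supported:
  span AB: triangular load, peak 4.8: 7w₀L³/(360EI) = 4.002/EI
  span BC: triangular load, peak 6: 7w₀L³/(360EI) = 3.15/EI
  relative rotation θ_0 = (4.002 + 3.15)/EI = 7.152/EI
A unit hogging moment at B produces rotation L₁/(3EI) + L₂/(3EI) = 2.167/EI.
Compatibility: M_B·(L₁+L₂)/(3EI) = θ_0, giving M_B = 3.301 kN·m (hogging).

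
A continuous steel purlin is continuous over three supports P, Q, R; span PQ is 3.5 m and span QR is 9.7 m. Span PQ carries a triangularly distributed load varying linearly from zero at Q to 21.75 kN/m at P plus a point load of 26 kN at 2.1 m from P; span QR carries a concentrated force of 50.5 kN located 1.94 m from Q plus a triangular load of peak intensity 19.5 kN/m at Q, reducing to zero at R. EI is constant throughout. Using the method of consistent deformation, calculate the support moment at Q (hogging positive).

Take M_Q as the redundant. Released structure: two simple spans PQ and QR with a hinge at Q.
End slopes at the hinge Q, treating each span as simply supported:
  span PQ: triangular load, peak 21.75: 7w₀L³/(360EI) = 18.13/EI
  span PQ: point load 26 at a = 2.1: Pab(L + a)/(6LEI) = 20.38/EI
  span QR: point load 50.5 at a = 1.94: Pab(L + b)/(6LEI) = 228.1/EI
  span QR: triangular load, peak 19.5: w₀L³/(45EI) = 395.5/EI
  relative rotation θ_0 = (38.52 + 623.6)/EI = 662.1/EI
A unit hogging moment at Q produces rotation L₁/(3EI) + L₂/(3EI) = 4.4/EI.
Slope continuity at Q: θ_0 = M_Q·4.4/EI, so M_Q = 662.1/4.4 = 150.5 kN·m (hogging).

M_Q = 150.5 kN·m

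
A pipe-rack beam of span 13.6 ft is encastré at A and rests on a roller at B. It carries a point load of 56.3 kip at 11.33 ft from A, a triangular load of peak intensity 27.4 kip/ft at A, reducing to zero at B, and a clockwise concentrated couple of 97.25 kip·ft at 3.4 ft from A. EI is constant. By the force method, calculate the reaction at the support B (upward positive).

R_B = 84.29 kip

Remove the prop at B; the released (primary) structure is a cantilever built in at A.
Deflection at B on the released cantilever, summing each load's contribution:
  point load 56.3 at a = 11.33: Pa²(3L − a)/(6EI) = 35497/EI
  triangular load, peak 27.4 at the fixed end: w₀L⁴/(30EI) = 31245/EI
  clockwise couple 97.25 at a = 3.4: M₀a(2L − a)/(2EI) = 3935/EI
  δ_0 = 70677/EI
Flexibility coefficient — unit upward force at B: δ_{BB} = L³/(3EI) = 838.5/EI.
Compatibility at B: δ_0 − R_B·δ_{BB} = 0, so R_B = 70677/838.5 = 84.29 kip.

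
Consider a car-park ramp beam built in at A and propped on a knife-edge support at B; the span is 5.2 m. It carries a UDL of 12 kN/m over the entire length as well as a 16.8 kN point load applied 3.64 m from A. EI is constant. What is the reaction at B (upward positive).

R_B = 32.87 kN

Take the reaction at B as the redundant and release it; the primary structure is a cantilever fixed at A.
Primary-structure tip deflection at B by superposition:
  UDL 12: wL⁴/(8EI) = 1097/EI
  point load 16.8 at a = 3.64: Pa²(3L − a)/(6EI) = 443.7/EI
  δ_0 = 1540/EI
Flexibility coefficient — unit upward force at B: δ_{BB} = L³/(3EI) = 46.87/EI.
The prop prevents deflection at B: R_B = δ_0/δ_{BB} = 1540/46.87 = 32.87 kN.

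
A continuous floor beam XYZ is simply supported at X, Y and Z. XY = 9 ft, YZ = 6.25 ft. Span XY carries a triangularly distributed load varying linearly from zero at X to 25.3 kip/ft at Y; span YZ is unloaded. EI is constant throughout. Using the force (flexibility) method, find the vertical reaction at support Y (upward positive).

Insert a hinge at Y; M_Y is the redundant, and each span becomes simply supported.
Discontinuity in slope at Y on the released structure — sum the simple-span end rotations:
  span XY: triangular load, peak 25.3: w₀L³/(45EI) = 409.9/EI
  relative rotation θ_0 = (409.9 + 0)/EI = 409.9/EI
A unit hogging moment at Y produces rotation L₁/(3EI) + L₂/(3EI) = 5.083/EI.
Compatibility: M_Y·(L₁+L₂)/(3EI) = θ_0, giving M_Y = 80.63 kip·ft (hogging).
Span XY, ΣM about X with M_Y applied at Y: R_Y^{XY}·9 = 683.1 + 80.63, so R_Y^{XY} = 84.86 kip and R_X = 113.8 − 84.86 = 28.99 kip.
Span YZ, ΣM about Z: R_Y^{YZ}·6.25 = 0 + 80.63, so R_Y^{YZ} = 12.9 kip and R_Z = 0 − 12.9 = -12.9 kip.
R_Y = 84.86 + 12.9 = 97.76 kip.

R_Y = 97.76 kip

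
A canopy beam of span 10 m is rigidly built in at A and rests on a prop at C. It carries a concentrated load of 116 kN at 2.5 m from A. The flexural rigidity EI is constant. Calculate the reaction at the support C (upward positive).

R_C = 9.969 kN

Remove the prop at C; the released (primary) structure is a cantilever built in at A.
Free-end deflection of the primary structure under the applied loading (downward +):
  point load 116 at a = 2.5: Pa²(3L − a)/(6EI) = 3323/EI
Tip deflection under a unit load at C: L³/(3EI) = 333.3/EI.
The prop prevents deflection at C: R_C = δ_0/δ_{CC} = 3323/333.3 = 9.969 kN.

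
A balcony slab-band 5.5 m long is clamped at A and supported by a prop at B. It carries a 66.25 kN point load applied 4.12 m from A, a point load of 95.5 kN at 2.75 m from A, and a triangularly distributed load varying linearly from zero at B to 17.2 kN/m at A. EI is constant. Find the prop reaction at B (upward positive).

R_B = 81.14 kN

Remove the prop at B; the released (primary) structure is a cantilever built in at A.
Free-end deflection of the primary structure under the applied loading (downward +):
  point load 66.25 at a = 4.12: Pa²(3L − a)/(6EI) = 2320/EI
  point load 95.5 at a = 2.75: Pa²(3L − a)/(6EI) = 1655/EI
  triangular load, peak 17.2 at the fixed end: w₀L⁴/(30EI) = 524.6/EI
  δ_0 = 4500/EI
Tip deflection under a unit load at B: L³/(3EI) = 55.46/EI.
Compatibility at B: δ_0 − R_B·δ_{BB} = 0, so R_B = 4500/55.46 = 81.14 kN.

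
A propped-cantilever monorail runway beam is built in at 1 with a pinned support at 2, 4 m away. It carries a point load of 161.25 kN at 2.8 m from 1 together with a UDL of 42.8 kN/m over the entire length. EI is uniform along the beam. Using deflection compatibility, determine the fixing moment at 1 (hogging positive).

Take the reaction at 2 as the redundant and release it; the primary structure is a cantilever fixed at 1.
Primary-structure tip deflection at 2 by superposition:
  point load 161.25 at a = 2.8: Pa²(3L − a)/(6EI) = 1938/EI
  UDL 42.8: wL⁴/(8EI) = 1370/EI
  δ_0 = 3308/EI
Flexibility coefficient — unit upward force at 2: δ_{22} = L³/(3EI) = 21.33/EI.
Compatibility at 2: δ_0 − R_2·δ_{22} = 0, so R_2 = 3308/21.33 = 155.1 kN.
Moment equilibrium about 1: M_1 = Σ(load moments about 1) − R_2·L = 793.9 − 155.1×4 = 173.6 kN·m.

M_1 = 173.6 kN·m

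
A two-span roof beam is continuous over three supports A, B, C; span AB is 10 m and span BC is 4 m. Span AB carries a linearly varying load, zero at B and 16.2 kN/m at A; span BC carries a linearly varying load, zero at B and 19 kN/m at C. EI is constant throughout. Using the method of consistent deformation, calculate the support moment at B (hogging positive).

Release continuity at B by inserting a hinge; the redundant is the internal moment M_B. The primary structure is two simply-supported spans AB and BC.
Rotations at B on the released spans (each span's end-slope, ×1/EI):
  span AB: triangular load, peak 16.2: 7w₀L³/(360EI) = 315/EI
  span BC: triangular load, peak 19: 7w₀L³/(360EI) = 23.64/EI
  relative rotation θ_0 = (315 + 23.64)/EI = 338.6/EI
A unit hogging moment at B produces rotation L₁/(3EI) + L₂/(3EI) = 4.667/EI.
Compatibility: M_B·(L₁+L₂)/(3EI) = θ_0, giving M_B = 72.57 kN·m (hogging).

M_B = 72.57 kN·m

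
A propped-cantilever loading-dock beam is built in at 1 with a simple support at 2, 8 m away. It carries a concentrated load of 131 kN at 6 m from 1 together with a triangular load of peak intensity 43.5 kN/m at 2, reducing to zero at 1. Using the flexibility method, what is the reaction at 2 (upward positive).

Release the roller at 2. Primary structure: cantilever fixed at 1.
Free-end deflection of the primary structure under the applied loading (downward +):
  point load 131 at a = 6: Pa²(3L − a)/(6EI) = 14148/EI
  triangular load, peak 43.5 at the free end: 11w₀L⁴/(120EI) = 16333/EI
  δ_0 = 30481/EI
Flexibility coefficient — unit upward force at 2: δ_{22} = L³/(3EI) = 170.7/EI.
The prop prevents deflection at 2: R_2 = δ_0/δ_{22} = 30481/170.7 = 178.6 kN.

R_2 = 178.6 kN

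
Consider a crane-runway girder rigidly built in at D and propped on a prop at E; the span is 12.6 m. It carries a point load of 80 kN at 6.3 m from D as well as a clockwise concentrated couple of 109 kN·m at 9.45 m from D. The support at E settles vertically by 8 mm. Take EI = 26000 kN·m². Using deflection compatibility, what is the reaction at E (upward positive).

Take the reaction at E as the redundant and release it; the primary structure is a cantilever fixed at D.
Downward deflection at the released point E due to the loads:
  point load 80 at a = 6.3: Pa²(3L − a)/(6EI) = 16670/EI
  clockwise couple 109 at a = 9.45: M₀a(2L − a)/(2EI) = 8112/EI
  δ_0 = 24781/EI
Flexibility coefficient — unit upward force at E: δ_{EE} = L³/(3EI) = 666.8/EI.
With EI = 26000 kN·m²: δ_0 = 0.95313 m and δ_{EE} = 0.025646 m/kN.
Compatibility — the beam at E must follow the support down by 0.008 m: δ_0 − R_E·δ_{EE} = 0.008, so R_E = (0.95313 − 0.008)/0.025646 = 36.85 kN.

R_E = 36.85 kN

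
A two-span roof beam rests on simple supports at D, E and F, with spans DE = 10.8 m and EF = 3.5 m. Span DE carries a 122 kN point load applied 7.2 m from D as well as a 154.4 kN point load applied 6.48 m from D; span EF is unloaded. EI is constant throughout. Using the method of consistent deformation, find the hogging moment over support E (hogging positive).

M_E = 426.1 kN·m

Take M_E as the redundant. Released structure: two simple spans DE and EF with a hinge at E.
End slopes at the hinge E, treating each span as simply supported:
  span DE: point load 122 at a = 7.2: Pab(L + a)/(6LEI) = 878.4/EI
  span DE: point load 154.4 at a = 6.48: Pab(L + a)/(6LEI) = 1153/EI
  relative rotation θ_0 = (2031 + 0)/EI = 2031/EI
A unit hogging moment at E produces rotation L₁/(3EI) + L₂/(3EI) = 4.767/EI.
Compatibility: M_E·(L₁+L₂)/(3EI) = θ_0, giving M_E = 426.1 kN·m (hogging).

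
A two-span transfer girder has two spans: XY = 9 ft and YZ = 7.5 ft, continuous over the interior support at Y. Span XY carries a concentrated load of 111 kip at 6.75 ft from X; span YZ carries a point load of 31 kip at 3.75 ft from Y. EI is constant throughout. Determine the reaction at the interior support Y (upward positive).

Take M_Y as the redundant. Released structure: two simple spans XY and YZ with a hinge at Y.
Rotations at Y on the released spans (each span's end-slope, ×1/EI):
  span XY: point load 111 at a = 6.75: Pab(L + a)/(6LEI) = 491.7/EI
  span YZ: point load 31 at a = 3.75: Pab(L + b)/(6LEI) = 109/EI
  relative rotation θ_0 = (491.7 + 109)/EI = 600.7/EI
A unit hogging moment at Y produces rotation L₁/(3EI) + L₂/(3EI) = 5.5/EI.
Compatibility: M_Y·(L₁+L₂)/(3EI) = θ_0, giving M_Y = 109.2 kip·ft (hogging).
Span XY, ΣM about X with M_Y applied at Y: R_Y^{XY}·9 = 749.2 + 109.2, so R_Y^{XY} = 95.38 kip and R_X = 111 − 95.38 = 15.62 kip.
Span YZ, ΣM about Z: R_Y^{YZ}·7.5 = 116.2 + 109.2, so R_Y^{YZ} = 30.06 kip and R_Z = 31 − 30.06 = 0.9381 kip.
R_Y = 95.38 + 30.06 = 125.4 kip.

R_Y = 125.4 kip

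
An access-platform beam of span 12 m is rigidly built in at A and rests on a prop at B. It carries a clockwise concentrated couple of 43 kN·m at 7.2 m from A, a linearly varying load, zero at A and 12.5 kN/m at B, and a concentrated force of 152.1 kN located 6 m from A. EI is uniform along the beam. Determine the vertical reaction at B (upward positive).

Remove the prop at B; the released (primary) structure is a cantilever built in at A.
Downward deflection at the released point B due to the loads:
  clockwise couple 43 at a = 7.2: M₀a(2L − a)/(2EI) = 2601/EI
  triangular load, peak 12.5 at the free end: 11w₀L⁴/(120EI) = 23760/EI
  point load 152.1 at a = 6: Pa²(3L − a)/(6EI) = 27378/EI
  δ_0 = 53739/EI
Flexibility coefficient — unit upward force at B: δ_{BB} = L³/(3EI) = 576/EI.
Compatibility at B: δ_0 − R_B·δ_{BB} = 0, so R_B = 53739/576 = 93.3 kN.

R_B = 93.3 kN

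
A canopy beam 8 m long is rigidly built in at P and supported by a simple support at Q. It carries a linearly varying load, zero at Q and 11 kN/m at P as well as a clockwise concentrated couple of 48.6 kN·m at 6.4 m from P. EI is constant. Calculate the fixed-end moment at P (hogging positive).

M_P = 25.55 kN·m

Take the reaction at Q as the redundant and release it; the primary structure is a cantilever fixed at P.
Downward deflection at the released point Q due to the loads:
  triangular load, peak 11 at the fixed end: w₀L⁴/(30EI) = 1502/EI
  clockwise couple 48.6 at a = 6.4: M₀a(2L − a)/(2EI) = 1493/EI
  δ_0 = 2995/EI
Tip deflection under a unit load at Q: L³/(3EI) = 170.7/EI.
Compatibility at Q: δ_0 − R_Q·δ_{QQ} = 0, so R_Q = 2995/170.7 = 17.55 kN.
Moment equilibrium about P: M_P = Σ(load moments about P) − R_Q·L = 165.9 − 17.55×8 = 25.55 kN·m.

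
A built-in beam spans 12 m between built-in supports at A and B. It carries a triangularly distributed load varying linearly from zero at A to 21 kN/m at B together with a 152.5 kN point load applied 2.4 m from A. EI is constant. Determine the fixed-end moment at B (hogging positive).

Take the two fixed-end moments M_A, M_B as redundants; the released structure is the simple span AB.
Simple-span end rotations at A and B under the given loads:
  at A: triangular load, peak 21: 7w₀L³/(360EI) = 705.6/EI
  at B: triangular load, peak 21: w₀L³/(45EI) = 806.4/EI
  at A: point load 152.5 at a = 2.4: Pab(L + b)/(6LEI) = 1054/EI
  at B: point load 152.5 at a = 2.4: Pab(L + a)/(6LEI) = 702.7/EI
  θ_A0 = 1760/EI,  θ_B0 = 1509/EI
Flexibility coefficients: a unit moment at one end gives L/(3EI) there and L/(6EI) at the far end, so f₁₁ = f₂₂ = 4/EI and f₁₂ = f₂₁ = 2/EI.
Compatibility — zero rotation at each built-in end:
  4 M_A + 2 M_B = 1760
  2 M_A + 4 M_B = 1509
Solving the pair gives M_A = 335 kN·m and M_B = 209.8 kN·m (hogging).

M_B = 209.8 kN·m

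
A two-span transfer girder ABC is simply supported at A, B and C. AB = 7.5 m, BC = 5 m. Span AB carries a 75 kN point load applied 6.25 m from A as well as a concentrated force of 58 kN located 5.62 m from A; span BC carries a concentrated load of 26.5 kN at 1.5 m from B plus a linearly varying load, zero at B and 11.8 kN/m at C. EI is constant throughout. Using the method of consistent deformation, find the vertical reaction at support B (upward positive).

Release continuity at B by inserting a hinge; the redundant is the internal moment M_B. The primary structure is two simply-supported spans AB and BC.
Discontinuity in slope at B on the released structure — sum the simple-span end rotations:
  span AB: point load 75 at a = 6.25: Pab(L + a)/(6LEI) = 179/EI
  span AB: point load 58 at a = 5.62: Pab(L + a)/(6LEI) = 178.7/EI
  span BC: point load 26.5 at a = 1.5: Pab(L + b)/(6LEI) = 39.42/EI
  span BC: triangular load, peak 11.8: 7w₀L³/(360EI) = 28.68/EI
  relative rotation θ_0 = (357.7 + 68.1)/EI = 425.8/EI
A unit hogging moment at B produces rotation L₁/(3EI) + L₂/(3EI) = 4.167/EI.
Slope continuity at B: θ_0 = M_B·4.167/EI, so M_B = 425.8/4.167 = 102.2 kN·m (hogging).
Span AB, ΣM about A with M_B applied at B: R_B^{AB}·7.5 = 794.7 + 102.2, so R_B^{AB} = 119.6 kN and R_A = 133 − 119.6 = 13.41 kN.
Span BC, ΣM about C: R_B^{BC}·5 = 141.9 + 102.2, so R_B^{BC} = 48.82 kN and R_C = 56 − 48.82 = 7.178 kN.
R_B = 119.6 + 48.82 = 168.4 kN.

R_B = 168.4 kN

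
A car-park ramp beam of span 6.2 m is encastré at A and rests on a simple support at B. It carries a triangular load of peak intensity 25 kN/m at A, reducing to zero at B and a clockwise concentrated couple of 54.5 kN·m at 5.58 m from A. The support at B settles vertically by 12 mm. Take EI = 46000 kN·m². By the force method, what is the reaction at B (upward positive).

R_B = 21.61 kN

Take the reaction at B as the redundant and release it; the primary structure is a cantilever fixed at A.
Deflection at B on the released cantilever, summing each load's contribution:
  triangular load, peak 25 at the fixed end: w₀L⁴/(30EI) = 1231/EI
  clockwise couple 54.5 at a = 5.58: M₀a(2L − a)/(2EI) = 1037/EI
  δ_0 = 2268/EI
Tip deflection under a unit load at B: L³/(3EI) = 79.44/EI.
With EI = 46000 kN·m²: δ_0 = 0.049313 m and δ_{BB} = 0.001727 m/kN.
Compatibility — the beam at B must follow the support down by 0.012 m: δ_0 − R_B·δ_{BB} = 0.012, so R_B = (0.049313 − 0.012)/0.001727 = 21.61 kN.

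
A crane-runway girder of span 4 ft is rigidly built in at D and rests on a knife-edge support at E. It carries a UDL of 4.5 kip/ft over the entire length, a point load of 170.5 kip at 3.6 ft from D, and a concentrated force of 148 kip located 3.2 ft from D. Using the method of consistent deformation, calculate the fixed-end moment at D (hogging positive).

Choose R_E as the redundant. The primary structure is the cantilever fixed at D.
Free-end deflection of the primary structure under the applied loading (downward +):
  UDL 4.5: wL⁴/(8EI) = 144/EI
  point load 170.5 at a = 3.6: Pa²(3L − a)/(6EI) = 3094/EI
  point load 148 at a = 3.2: Pa²(3L − a)/(6EI) = 2223/EI
  δ_0 = 5460/EI
Flexibility coefficient — unit upward force at E: δ_{EE} = L³/(3EI) = 21.33/EI.
The prop prevents deflection at E: R_E = δ_0/δ_{EE} = 5460/21.33 = 256 kip.
Moment equilibrium about D: M_D = Σ(load moments about D) − R_E·L = 1123 − 256×4 = 99.59 kip·ft.

M_D = 99.59 kip·ft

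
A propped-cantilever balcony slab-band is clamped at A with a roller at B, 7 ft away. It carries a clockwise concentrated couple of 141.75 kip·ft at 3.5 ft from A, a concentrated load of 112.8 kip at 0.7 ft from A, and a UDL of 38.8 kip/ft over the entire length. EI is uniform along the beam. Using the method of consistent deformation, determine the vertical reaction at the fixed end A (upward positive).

Release the roller at B. Primary structure: cantilever fixed at A.
Downward deflection at the released point B due to the loads:
  clockwise couple 141.75 at a = 3.5: M₀a(2L − a)/(2EI) = 2605/EI
  point load 112.8 at a = 0.7: Pa²(3L − a)/(6EI) = 187/EI
  UDL 38.8: wL⁴/(8EI) = 11645/EI
  δ_0 = 14437/EI
Flexibility coefficient — unit upward force at B: δ_{BB} = L³/(3EI) = 114.3/EI.
The prop prevents deflection at B: R_B = δ_0/δ_{BB} = 14437/114.3 = 126.3 kip.
Vertical equilibrium: R_A = ΣP − R_B = 384.4 − 126.3 = 258.1 kip.

R_A = 258.1 kip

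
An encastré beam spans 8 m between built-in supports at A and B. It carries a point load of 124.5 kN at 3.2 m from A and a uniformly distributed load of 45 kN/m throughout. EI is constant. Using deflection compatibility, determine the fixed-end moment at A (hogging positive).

M_A = 383.4 kN·m

Take the two fixed-end moments M_A, M_B as redundants; the released structure is the simple span AB.
End rotations of the released simple span under the applied load (×1/EI):
  at A: point load 124.5 at a = 3.2: Pab(L + b)/(6LEI) = 510/EI
  at B: point load 124.5 at a = 3.2: Pab(L + a)/(6LEI) = 446.2/EI
  at A: UDL 45: wL³/(24EI) = 960/EI
  at B: UDL 45: wL³/(24EI) = 960/EI
  θ_A0 = 1470/EI,  θ_B0 = 1406/EI
Flexibility coefficients: a unit moment at one end gives L/(3EI) there and L/(6EI) at the far end, so f₁₁ = f₂₂ = 2.667/EI and f₁₂ = f₂₁ = 1.333/EI.
Compatibility — zero rotation at each built-in end:
  2.667 M_A + 1.333 M_B = 1470
  1.333 M_A + 2.667 M_B = 1406
Solving the pair gives M_A = 383.4 kN·m and M_B = 335.6 kN·m (hogging).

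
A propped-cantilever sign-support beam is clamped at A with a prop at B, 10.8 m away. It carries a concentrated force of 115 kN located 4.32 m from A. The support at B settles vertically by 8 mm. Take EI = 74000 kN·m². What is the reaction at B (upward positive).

Choose R_B as the redundant. The primary structure is the cantilever fixed at A.
Deflection at B on the released cantilever, summing each load's contribution:
  point load 115 at a = 4.32: Pa²(3L − a)/(6EI) = 10044/EI
Flexibility coefficient — unit upward force at B: δ_{BB} = L³/(3EI) = 419.9/EI.
With EI = 74000 kN·m²: δ_0 = 0.13573 m and δ_{BB} = 0.005674 m/kN.
Compatibility — the beam at B must follow the support down by 0.008 m: δ_0 − R_B·δ_{BB} = 0.008, so R_B = (0.13573 − 0.008)/0.005674 = 22.51 kN.

R_B = 22.51 kN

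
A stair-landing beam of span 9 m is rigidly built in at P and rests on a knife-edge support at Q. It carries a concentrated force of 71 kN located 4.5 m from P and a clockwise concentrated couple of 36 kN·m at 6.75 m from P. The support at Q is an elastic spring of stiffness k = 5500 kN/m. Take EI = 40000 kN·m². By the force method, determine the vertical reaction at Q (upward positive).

Remove the prop at Q; the released (primary) structure is a cantilever built in at P.
Downward deflection at the released point Q due to the loads:
  point load 71 at a = 4.5: Pa²(3L − a)/(6EI) = 5392/EI
  clockwise couple 36 at a = 6.75: M₀a(2L − a)/(2EI) = 1367/EI
  δ_0 = 6758/EI
Tip deflection under a unit load at Q: L³/(3EI) = 243/EI.
With EI = 40000 kN·m²: δ_0 = 0.16896 m and δ_{QQ} = 0.006075 m/kN.
Compatibility — the spring shortens by R_Q/k under the reaction it provides: δ_0 − R_Q·δ_{QQ} = R_Q/k. With 1/k = 0.000182 m/kN, R_Q = δ_0 / (δ_{QQ} + 1/k) = 0.16896 / (0.006075 + 0.000182) = 27 kN.

R_Q = 27 kN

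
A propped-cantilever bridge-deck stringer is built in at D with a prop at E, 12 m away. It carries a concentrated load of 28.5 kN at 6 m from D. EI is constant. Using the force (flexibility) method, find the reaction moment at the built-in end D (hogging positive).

M_D = 64.12 kN·m

Choose R_E as the redundant. The primary structure is the cantilever fixed at D.
Deflection at E on the released cantilever, summing each load's contribution:
  point load 28.5 at a = 6: Pa²(3L − a)/(6EI) = 5130/EI
Tip deflection under a unit load at E: L³/(3EI) = 576/EI.
The prop prevents deflection at E: R_E = δ_0/δ_{EE} = 5130/576 = 8.906 kN.
Moment equilibrium about D: M_D = Σ(load moments about D) − R_E·L = 171 − 8.906×12 = 64.12 kN·m.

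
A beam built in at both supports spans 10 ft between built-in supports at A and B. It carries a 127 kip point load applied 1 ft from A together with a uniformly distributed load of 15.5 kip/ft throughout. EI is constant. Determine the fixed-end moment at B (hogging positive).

Release both end moments; the primary structure is a simply-supported span AB with redundants M_A and M_B.
On the primary (simply-supported) span, the end slopes from the loading are:
  at A: point load 127 at a = 1: Pab(L + b)/(6LEI) = 361.9/EI
  at B: point load 127 at a = 1: Pab(L + a)/(6LEI) = 209.6/EI
  at A: UDL 15.5: wL³/(24EI) = 645.8/EI
  at B: UDL 15.5: wL³/(24EI) = 645.8/EI
  θ_A0 = 1008/EI,  θ_B0 = 855.4/EI
Flexibility coefficients: a unit moment at one end gives L/(3EI) there and L/(6EI) at the far end, so f₁₁ = f₂₂ = 3.333/EI and f₁₂ = f₂₁ = 1.667/EI.
Compatibility — zero rotation at each built-in end:
  3.333 M_A + 1.667 M_B = 1008
  1.667 M_A + 3.333 M_B = 855.4
Solving the pair gives M_A = 232 kip·ft and M_B = 140.6 kip·ft (hogging).

M_B = 140.6 kip·ft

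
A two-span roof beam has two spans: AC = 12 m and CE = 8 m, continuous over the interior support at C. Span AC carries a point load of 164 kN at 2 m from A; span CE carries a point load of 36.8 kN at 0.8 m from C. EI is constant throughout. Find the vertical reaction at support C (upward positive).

Insert a hinge at C; M_C is the redundant, and each span becomes simply supported.
End slopes at the hinge C, treating each span as simply supported:
  span AC: point load 164 at a = 2: Pab(L + a)/(6LEI) = 637.8/EI
  span CE: point load 36.8 at a = 0.8: Pab(L + b)/(6LEI) = 67.12/EI
  relative rotation θ_0 = (637.8 + 67.12)/EI = 704.9/EI
A unit hogging moment at C produces rotation L₁/(3EI) + L₂/(3EI) = 6.667/EI.
Slope continuity at C: θ_0 = M_C·6.667/EI, so M_C = 704.9/6.667 = 105.7 kN·m (hogging).
Span AC, ΣM about A with M_C applied at C: R_C^{AC}·12 = 328 + 105.7, so R_C^{AC} = 36.14 kN and R_A = 164 − 36.14 = 127.9 kN.
Span CE, ΣM about E: R_C^{CE}·8 = 265 + 105.7, so R_C^{CE} = 46.34 kN and R_E = 36.8 − 46.34 = -9.537 kN.
R_C = 36.14 + 46.34 = 82.48 kN.

R_C = 82.48 kN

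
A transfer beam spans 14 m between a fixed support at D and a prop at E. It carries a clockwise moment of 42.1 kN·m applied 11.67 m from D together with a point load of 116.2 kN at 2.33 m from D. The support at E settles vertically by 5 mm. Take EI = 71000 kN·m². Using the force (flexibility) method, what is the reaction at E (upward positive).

Release the roller at E. Primary structure: cantilever fixed at D.
Free-end deflection of the primary structure under the applied loading (downward +):
  clockwise couple 42.1 at a = 11.67: M₀a(2L − a)/(2EI) = 4012/EI
  point load 116.2 at a = 2.33: Pa²(3L − a)/(6EI) = 4171/EI
  δ_0 = 8182/EI
Flexibility coefficient — unit upward force at E: δ_{EE} = L³/(3EI) = 914.7/EI.
With EI = 71000 kN·m²: δ_0 = 0.11525 m and δ_{EE} = 0.012883 m/kN.
Compatibility — the beam at E must follow the support down by 0.005 m: δ_0 − R_E·δ_{EE} = 0.005, so R_E = (0.11525 − 0.005)/0.012883 = 8.558 kN.

R_E = 8.558 kN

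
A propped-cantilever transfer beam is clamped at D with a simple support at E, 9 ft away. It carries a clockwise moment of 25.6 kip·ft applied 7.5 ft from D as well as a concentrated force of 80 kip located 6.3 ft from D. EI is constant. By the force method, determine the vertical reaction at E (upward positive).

R_E = 49.23 kip

Remove the prop at E; the released (primary) structure is a cantilever built in at D.
Deflection at E on the released cantilever, summing each load's contribution:
  clockwise couple 25.6 at a = 7.5: M₀a(2L − a)/(2EI) = 1008/EI
  point load 80 at a = 6.3: Pa²(3L − a)/(6EI) = 10954/EI
  δ_0 = 11962/EI
Flexibility coefficient — unit upward force at E: δ_{EE} = L³/(3EI) = 243/EI.
The prop prevents deflection at E: R_E = δ_0/δ_{EE} = 11962/243 = 49.23 kip.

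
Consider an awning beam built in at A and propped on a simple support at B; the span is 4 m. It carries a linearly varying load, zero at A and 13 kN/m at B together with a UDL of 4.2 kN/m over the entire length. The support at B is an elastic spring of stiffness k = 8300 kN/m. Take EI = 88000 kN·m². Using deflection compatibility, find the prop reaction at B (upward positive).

R_B = 13.76 kN

Take the reaction at B as the redundant and release it; the primary structure is a cantilever fixed at A.
Primary-structure tip deflection at B by superposition:
  triangular load, peak 13 at the free end: 11w₀L⁴/(120EI) = 305.1/EI
  UDL 4.2: wL⁴/(8EI) = 134.4/EI
  δ_0 = 439.5/EI
Tip deflection under a unit load at B: L³/(3EI) = 21.33/EI.
With EI = 88000 kN·m²: δ_0 = 0.004994 m and δ_{BB} = 0.000242 m/kN.
Compatibility — the spring shortens by R_B/k under the reaction it provides: δ_0 − R_B·δ_{BB} = R_B/k. With 1/k = 0.00012 m/kN, R_B = δ_0 / (δ_{BB} + 1/k) = 0.004994 / (0.000242 + 0.00012) = 13.76 kN.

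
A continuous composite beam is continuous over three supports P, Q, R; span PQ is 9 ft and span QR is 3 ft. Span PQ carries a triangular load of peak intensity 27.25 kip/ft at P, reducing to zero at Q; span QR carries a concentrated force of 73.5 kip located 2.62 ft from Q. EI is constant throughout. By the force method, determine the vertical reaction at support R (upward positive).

R_R = 30.86 kip

Take M_Q as the redundant. Released structure: two simple spans PQ and QR with a hinge at Q.
End slopes at the hinge Q, treating each span as simply supported:
  span PQ: triangular load, peak 27.25: 7w₀L³/(360EI) = 386.3/EI
  span QR: point load 73.5 at a = 2.62: Pab(L + b)/(6LEI) = 13.74/EI
  relative rotation θ_0 = (386.3 + 13.74)/EI = 400/EI
A unit hogging moment at Q produces rotation L₁/(3EI) + L₂/(3EI) = 4/EI.
Compatibility: M_Q·(L₁+L₂)/(3EI) = θ_0, giving M_Q = 100 kip·ft (hogging).
Span QR, ΣM about R: R_Q^{QR}·3 = 27.93 + 100, so R_Q^{QR} = 42.64 kip and R_R = 73.5 − 42.64 = 30.86 kip.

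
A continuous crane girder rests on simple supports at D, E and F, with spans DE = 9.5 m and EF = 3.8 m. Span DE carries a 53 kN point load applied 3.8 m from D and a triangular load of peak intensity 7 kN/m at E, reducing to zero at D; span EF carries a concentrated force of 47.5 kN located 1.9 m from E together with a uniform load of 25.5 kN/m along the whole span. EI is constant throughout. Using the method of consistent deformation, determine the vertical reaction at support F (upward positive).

R_F = 42.38 kN

Insert a hinge at E; M_E is the redundant, and each span becomes simply supported.
Rotations at E on the released spans (each span's end-slope, ×1/EI):
  span DE: point load 53 at a = 3.8: Pab(L + a)/(6LEI) = 267.9/EI
  span DE: triangular load, peak 7: w₀L³/(45EI) = 133.4/EI
  span EF: point load 47.5 at a = 1.9: Pab(L + b)/(6LEI) = 42.87/EI
  span EF: UDL 25.5: wL³/(24EI) = 58.3/EI
  relative rotation θ_0 = (401.2 + 101.2)/EI = 502.4/EI
A unit hogging moment at E produces rotation L₁/(3EI) + L₂/(3EI) = 4.433/EI.
Slope continuity at E: θ_0 = M_E·4.433/EI, so M_E = 502.4/4.433 = 113.3 kN·m (hogging).
Span EF, ΣM about F: R_E^{EF}·3.8 = 274.4 + 113.3, so R_E^{EF} = 102 kN and R_F = 144.4 − 102 = 42.38 kN.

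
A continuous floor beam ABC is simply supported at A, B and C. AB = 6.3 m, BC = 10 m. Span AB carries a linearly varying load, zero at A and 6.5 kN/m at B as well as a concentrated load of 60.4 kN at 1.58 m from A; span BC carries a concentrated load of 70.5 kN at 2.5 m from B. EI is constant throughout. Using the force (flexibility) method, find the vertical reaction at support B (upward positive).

Take M_B as the redundant. Released structure: two simple spans AB and BC with a hinge at B.
Discontinuity in slope at B on the released structure — sum the simple-span end rotations:
  span AB: triangular load, peak 6.5: w₀L³/(45EI) = 36.12/EI
  span AB: point load 60.4 at a = 1.58: Pab(L + a)/(6LEI) = 93.9/EI
  span BC: point load 70.5 at a = 2.5: Pab(L + b)/(6LEI) = 385.5/EI
  relative rotation θ_0 = (130 + 385.5)/EI = 515.6/EI
A unit hogging moment at B produces rotation L₁/(3EI) + L₂/(3EI) = 5.433/EI.
Slope continuity at B: θ_0 = M_B·5.433/EI, so M_B = 515.6/5.433 = 94.89 kN·m (hogging).
Span AB, ΣM about A with M_B applied at B: R_B^{AB}·6.3 = 181.4 + 94.89, so R_B^{AB} = 43.86 kN and R_A = 80.88 − 43.86 = 37.02 kN.
Span BC, ΣM about C: R_B^{BC}·10 = 528.8 + 94.89, so R_B^{BC} = 62.36 kN and R_C = 70.5 − 62.36 = 8.136 kN.
R_B = 43.86 + 62.36 = 106.2 kN.

R_B = 106.2 kN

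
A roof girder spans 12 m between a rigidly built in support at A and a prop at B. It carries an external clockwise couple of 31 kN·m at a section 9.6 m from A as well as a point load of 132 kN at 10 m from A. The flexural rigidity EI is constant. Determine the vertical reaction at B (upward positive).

R_B = 103 kN

Remove the prop at B; the released (primary) structure is a cantilever built in at A.
Downward deflection at the released point B due to the loads:
  clockwise couple 31 at a = 9.6: M₀a(2L − a)/(2EI) = 2143/EI
  point load 132 at a = 10: Pa²(3L − a)/(6EI) = 57200/EI
  δ_0 = 59343/EI
Flexibility coefficient — unit upward force at B: δ_{BB} = L³/(3EI) = 576/EI.
Compatibility at B: δ_0 − R_B·δ_{BB} = 0, so R_B = 59343/576 = 103 kN.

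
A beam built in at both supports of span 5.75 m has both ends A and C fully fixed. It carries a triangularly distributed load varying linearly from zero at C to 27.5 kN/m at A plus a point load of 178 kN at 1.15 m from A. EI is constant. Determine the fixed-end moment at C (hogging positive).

Take the two fixed-end moments M_A, M_C as redundants; the released structure is the simple span AC.
Simple-span end rotations at A and C under the given loads:
  at A: triangular load, peak 27.5: w₀L³/(45EI) = 116.2/EI
  at C: triangular load, peak 27.5: 7w₀L³/(360EI) = 101.7/EI
  at A: point load 178 at a = 1.15: Pab(L + b)/(6LEI) = 282.5/EI
  at C: point load 178 at a = 1.15: Pab(L + a)/(6LEI) = 188.3/EI
  θ_A0 = 398.7/EI,  θ_C0 = 290/EI
Flexibility coefficients: a unit moment at one end gives L/(3EI) there and L/(6EI) at the far end, so f₁₁ = f₂₂ = 1.917/EI and f₁₂ = f₂₁ = 0.9583/EI.
Compatibility — zero rotation at each built-in end:
  1.917 M_A + 0.9583 M_C = 398.7
  0.9583 M_A + 1.917 M_C = 290
Solving the pair gives M_A = 176.5 kN·m and M_C = 63.06 kN·m (hogging).

M_C = 63.06 kN·m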